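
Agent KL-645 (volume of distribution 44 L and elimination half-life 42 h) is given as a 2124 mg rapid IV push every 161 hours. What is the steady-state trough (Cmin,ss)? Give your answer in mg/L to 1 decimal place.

3.6 mg/L

τ/t½ = 161/42 ≈ 3.8333, so fraction remaining f = (1/2)^(161/42) ≈ 0.0702.
Accumulation ratio R = 1/(1 − f) ≈ 1/0.9298 ≈ 1.0755.
Each bolus raises the concentration by D/Vd = 2124/44 ≈ 48.273 mg/L.
Steady-state peak Cmax,ss = C₀·R ≈ 48.273 × 1.0755 ≈ 51.918 mg/L.
Steady-state trough Cmin,ss = Cmax,ss·f ≈ 51.918 × 0.0702 ≈ 3.645 mg/L.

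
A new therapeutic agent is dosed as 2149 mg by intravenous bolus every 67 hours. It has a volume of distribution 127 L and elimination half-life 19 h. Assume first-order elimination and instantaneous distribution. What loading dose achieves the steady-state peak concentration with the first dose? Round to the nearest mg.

2353 mg

f = (1/2)^(67/19) ≈ 0.086791; accumulation ratio R = 1/(1−f) ≈ 1.09504.
Loading dose to hit Cmax,ss on first dose: D_load = D_maint·R ≈ 2149 × 1.09504 ≈ 2353.24 mg.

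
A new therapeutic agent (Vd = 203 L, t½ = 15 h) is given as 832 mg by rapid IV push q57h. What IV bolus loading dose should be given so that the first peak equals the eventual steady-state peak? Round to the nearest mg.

f = (1/2)^(57/15) ≈ 0.071794; accumulation ratio R = 1/(1−f) ≈ 1.07735.
Loading dose to hit Cmax,ss on first dose: D_load = D_maint·R ≈ 832 × 1.07735 ≈ 896.36 mg.

896 mg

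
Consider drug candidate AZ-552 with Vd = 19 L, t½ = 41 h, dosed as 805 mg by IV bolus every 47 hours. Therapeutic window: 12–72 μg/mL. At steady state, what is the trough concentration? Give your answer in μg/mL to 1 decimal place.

k = ln2/t½ = ln2/41 ≈ 0.016906 h⁻¹; fraction remaining f = e^(−kτ) = e^(−0.016906×47) ≈ 0.4518.
Single-dose peak C₀ = D/Vd = 805/19 ≈ 42.368 μg/mL.
Steady-state trough Cmin,ss = C₀·f/(1−f) ≈ 42.368 × 0.4518/0.5482 ≈ 34.918 μg/mL.
Trough 34.9 μg/mL vs MEC 12 μg/mL: adequate.

34.9 μg/mL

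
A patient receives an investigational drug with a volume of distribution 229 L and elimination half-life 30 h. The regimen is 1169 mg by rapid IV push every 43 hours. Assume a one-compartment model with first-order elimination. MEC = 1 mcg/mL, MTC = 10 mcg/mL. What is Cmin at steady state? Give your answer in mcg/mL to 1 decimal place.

3.0 mcg/mL

Over one 43-h interval, 43/30 ≈ 1.4333 half-lives elapse, leaving f ≈ 0.3703 of each dose.
Accumulation ratio R = 1/(1 − f) ≈ 1/0.6297 ≈ 1.5881.
Single-dose peak C₀ = D/Vd = 1169/229 ≈ 5.105 mcg/mL.
Cmax,ss = C₀/(1 − f) ≈ 5.105/0.6297 ≈ 8.107 mcg/mL.
Steady-state trough Cmin,ss = Cmax,ss·f ≈ 8.107 × 0.3703 ≈ 3.002 mcg/mL.
Trough 3.0 mcg/mL vs MEC 1 mcg/mL: adequate.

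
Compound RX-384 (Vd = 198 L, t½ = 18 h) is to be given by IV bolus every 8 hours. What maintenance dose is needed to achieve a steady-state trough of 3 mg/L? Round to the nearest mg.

214 mg

τ/t½ = 8/18 ≈ 0.44444, so f = (1/2)^(8/18) ≈ 0.734867.
Cmin,ss = (D/Vd)·f/(1−f), so D = Cmin,ss·Vd·(1−f)/f.
D = 3 × 198 × (1−f)/f ≈ 3 × 198 × 0.36079 ≈ 214.31 mg.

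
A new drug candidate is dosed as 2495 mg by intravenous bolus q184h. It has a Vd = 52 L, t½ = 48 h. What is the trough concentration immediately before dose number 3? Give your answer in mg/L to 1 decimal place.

f = (1/2)^(τ/t½) = (1/2)^(184/48) ≈ 0.0702.
C₀ = D/Vd = 2495/52 ≈ 47.981 mg/L.
Before the 3rd dose, 2 doses have been given. Superposition: Cmin = C₀·(f + f²).
≈ 47.981 × (0.0702 + 0.0049) ≈ 47.981 × 0.0751 ≈ 3.603 mg/L.

3.6 mg/L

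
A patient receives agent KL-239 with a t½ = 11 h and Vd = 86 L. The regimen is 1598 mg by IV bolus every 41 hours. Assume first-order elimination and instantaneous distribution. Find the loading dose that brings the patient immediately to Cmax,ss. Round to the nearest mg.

1729 mg

f = (1/2)^(41/11) ≈ 0.075506; accumulation ratio R = 1/(1−f) ≈ 1.08167.
Loading dose to hit Cmax,ss on first dose: D_load = D_maint·R ≈ 1598 × 1.08167 ≈ 1728.51 mg.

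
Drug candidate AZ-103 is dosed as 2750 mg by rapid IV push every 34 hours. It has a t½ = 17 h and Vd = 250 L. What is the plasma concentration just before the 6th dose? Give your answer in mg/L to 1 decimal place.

f = (1/2)^(τ/t½) = (1/2)^(34/17) ≈ 0.2500.
C₀ = D/Vd = 2750/250 ≈ 11.000 mg/L.
Before the 6th dose, 5 doses have been given. Superposition: Cmin = C₀·(f + f² + … + f^5).
≈ 11.000 × (0.2500 + 0.0625 + 0.0156 + 0.0039 + 0.0010) ≈ 11.000 × 0.3330 ≈ 3.663 mg/L.

3.7 mg/L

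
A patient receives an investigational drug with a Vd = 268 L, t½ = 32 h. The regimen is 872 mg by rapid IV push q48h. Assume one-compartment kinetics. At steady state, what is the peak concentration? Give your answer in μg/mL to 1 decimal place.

τ/t½ = 48/32 ≈ 1.5, so fraction remaining f = (1/2)^(48/32) ≈ 0.3536.
At steady state, accumulation factor R = 1/(1 − e^(−kτ)) ≈ 1.5470.
Single-dose peak C₀ = D/Vd = 872/268 ≈ 3.254 μg/mL.
Cmax,ss = C₀/(1 − f) ≈ 3.254/0.6464 ≈ 5.034 μg/mL.

5.0 μg/mL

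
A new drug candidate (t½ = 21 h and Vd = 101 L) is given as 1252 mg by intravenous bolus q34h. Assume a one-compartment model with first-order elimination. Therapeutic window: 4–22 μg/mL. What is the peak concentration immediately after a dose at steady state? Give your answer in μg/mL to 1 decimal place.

18.4 μg/mL

τ/t½ = 34/21 ≈ 1.619, so fraction remaining f = (1/2)^(34/21) ≈ 0.3256.
At steady state, accumulation factor R = 1/(1 − e^(−kτ)) ≈ 1.4828.
Single-dose peak C₀ = D/Vd = 1252/101 ≈ 12.396 μg/mL.
Cmax,ss = C₀/(1 − f) ≈ 12.396/0.6744 ≈ 18.381 μg/mL.
Peak 18.4 μg/mL vs MTC 22 μg/mL: below toxic threshold.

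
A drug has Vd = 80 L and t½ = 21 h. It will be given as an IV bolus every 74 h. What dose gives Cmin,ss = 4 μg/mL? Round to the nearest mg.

τ/t½ = 74/21 ≈ 3.5238, so f = (1/2)^(74/21) ≈ 0.086942.
Cmin,ss = (D/Vd)·f/(1−f), so D = Cmin,ss·Vd·(1−f)/f.
D = 4 × 80 × (1−f)/f ≈ 4 × 80 × 10.50192 ≈ 3360.61 mg.

3361 mg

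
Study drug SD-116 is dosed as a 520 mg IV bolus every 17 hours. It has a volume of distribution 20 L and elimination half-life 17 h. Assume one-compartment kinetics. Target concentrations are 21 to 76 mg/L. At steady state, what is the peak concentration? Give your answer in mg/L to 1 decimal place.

52.0 mg/L

The dosing interval is 1 half-life, so f = 2^(−1) = 0.5.
At steady state, R = 1/(1 − 0.5) = 2/1.
Single-dose peak C₀ = D/Vd = 520/20 = 26 mg/L.
Steady-state peak Cmax,ss = C₀·R = 26 × 2/1 ≈ 52.000 mg/L.
Peak 52.0 mg/L vs MTC 76 mg/L: below toxic threshold.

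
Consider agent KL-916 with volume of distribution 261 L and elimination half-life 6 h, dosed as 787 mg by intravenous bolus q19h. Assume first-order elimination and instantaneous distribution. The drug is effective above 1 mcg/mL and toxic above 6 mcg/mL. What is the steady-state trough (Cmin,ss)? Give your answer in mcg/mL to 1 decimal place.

τ/t½ = 19/6 ≈ 3.1667, so fraction remaining f = (1/2)^(19/6) ≈ 0.1114.
Accumulation ratio R = 1/(1 − f) ≈ 1/0.8886 ≈ 1.1254.
Single-dose peak C₀ = D/Vd = 787/261 ≈ 3.015 mcg/mL.
Cmax,ss = C₀/(1 − f) ≈ 3.015/0.8886 ≈ 3.393 mcg/mL.
One interval later, Cmin,ss = Cmax,ss·e^(−kτ) ≈ 3.393 × 0.1114 ≈ 0.378 mcg/mL.
Trough 0.4 mcg/mL vs MEC 1 mcg/mL: subtherapeutic.

0.4 mcg/mL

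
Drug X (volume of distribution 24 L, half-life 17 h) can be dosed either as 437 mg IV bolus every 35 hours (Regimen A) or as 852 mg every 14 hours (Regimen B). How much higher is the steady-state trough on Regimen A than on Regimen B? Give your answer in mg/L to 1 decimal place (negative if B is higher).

-40.4 mg/L

Regimen A: f = (1/2)^(35/17) ≈ 0.2400; Cmin,ss = (437/24)·f/(1−f) ≈ 5.750 mg/L.
Regimen B: f = (1/2)^(14/17) ≈ 0.5651; Cmin,ss = (852/24)·f/(1−f) ≈ 46.128 mg/L.
Difference ≈ 5.750 − 46.128 ≈ -40.378 mg/L.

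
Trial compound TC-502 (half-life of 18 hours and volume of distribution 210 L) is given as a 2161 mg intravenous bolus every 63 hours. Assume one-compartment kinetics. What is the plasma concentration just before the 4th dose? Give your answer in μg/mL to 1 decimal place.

f = (1/2)^(τ/t½) = (1/2)^(63/18) ≈ 0.0884.
C₀ = D/Vd = 2161/210 ≈ 10.290 μg/mL.
Before the 4th dose, 3 doses have been given. Superposition: Cmin = C₀·(f + f² + … + f^3).
≈ 10.290 × (0.0884 + 0.0078 + 0.0007) ≈ 10.290 × 0.0969 ≈ 0.997 μg/mL.

1.0 μg/mL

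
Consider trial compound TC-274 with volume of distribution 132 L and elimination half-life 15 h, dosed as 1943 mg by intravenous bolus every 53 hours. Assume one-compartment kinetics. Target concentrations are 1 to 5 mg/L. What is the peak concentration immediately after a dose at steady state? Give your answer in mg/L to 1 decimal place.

16.1 mg/L

τ/t½ = 53/15 ≈ 3.5333, so fraction remaining f = (1/2)^(53/15) ≈ 0.0864.
Accumulation ratio R = 1/(1 − f) ≈ 1/0.9136 ≈ 1.0946.
Each bolus raises the concentration by D/Vd = 1943/132 ≈ 14.720 mg/L.
Steady-state peak Cmax,ss = C₀·R ≈ 14.720 × 1.0946 ≈ 16.113 mg/L.
Peak 16.1 mg/L vs MTC 5 mg/L: exceeds toxic threshold.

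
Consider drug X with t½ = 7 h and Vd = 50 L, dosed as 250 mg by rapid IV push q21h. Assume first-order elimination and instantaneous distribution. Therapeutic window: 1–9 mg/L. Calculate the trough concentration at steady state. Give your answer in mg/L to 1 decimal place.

0.7 mg/L

τ = 21 h = 3 half-lives, so f = (1/2)^3 = 0.125.
Accumulation ratio R = 1/(1 − f) = 1/0.875 = 8/7.
Single-dose peak C₀ = D/Vd = 250/50 = 5 mg/L.
Steady-state peak Cmax,ss = C₀·R = 5 × 8/7 ≈ 5.714 mg/L.
Steady-state trough Cmin,ss = Cmax,ss·f ≈ 5.714 × 0.125 ≈ 0.714 mg/L.
Trough 0.7 mg/L vs MEC 1 mg/L: subtherapeutic.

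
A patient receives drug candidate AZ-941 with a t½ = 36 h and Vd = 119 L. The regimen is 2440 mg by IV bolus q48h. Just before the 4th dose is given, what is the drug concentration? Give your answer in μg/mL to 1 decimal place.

12.6 μg/mL

f = (1/2)^(τ/t½) = (1/2)^(48/36) ≈ 0.3969.
C₀ = D/Vd = 2440/119 ≈ 20.504 μg/mL.
Before the 4th dose, 3 doses have been given. Superposition: Cmin = C₀·(f + f² + … + f^3).
≈ 20.504 × (0.3969 + 0.1575 + 0.0625) ≈ 20.504 × 0.6169 ≈ 12.649 μg/mL.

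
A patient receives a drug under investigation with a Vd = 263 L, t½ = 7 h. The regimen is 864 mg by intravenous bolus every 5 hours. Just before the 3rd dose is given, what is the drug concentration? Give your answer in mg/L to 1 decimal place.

3.2 mg/L

f = (1/2)^(τ/t½) = (1/2)^(5/7) ≈ 0.6095.
C₀ = D/Vd = 864/263 ≈ 3.285 mg/L.
Before the 3rd dose, 2 doses have been given. Superposition: Cmin = C₀·(f + f²).
≈ 3.285 × (0.6095 + 0.3715) ≈ 3.285 × 0.9810 ≈ 3.223 mg/L.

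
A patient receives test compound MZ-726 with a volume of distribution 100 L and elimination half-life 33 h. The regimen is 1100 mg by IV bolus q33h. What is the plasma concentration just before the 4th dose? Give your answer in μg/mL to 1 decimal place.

9.6 μg/mL

f = (1/2)^(τ/t½) = (1/2)^(33/33) ≈ 0.5000.
C₀ = D/Vd = 1100/100 ≈ 11.000 μg/mL.
Before the 4th dose, 3 doses have been given. Superposition: Cmin = C₀·(f + f² + … + f^3).
≈ 11.000 × (0.5000 + 0.2500 + 0.1250) ≈ 11.000 × 0.8750 ≈ 9.625 μg/mL.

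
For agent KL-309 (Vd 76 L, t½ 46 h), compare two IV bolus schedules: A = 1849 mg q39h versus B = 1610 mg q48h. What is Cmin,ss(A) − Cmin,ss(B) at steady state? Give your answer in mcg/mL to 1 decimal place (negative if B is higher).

10.5 mcg/mL

Regimen A: f = (1/2)^(39/46) ≈ 0.5556; Cmin,ss = (1849/76)·f/(1−f) ≈ 30.417 mcg/mL.
Regimen B: f = (1/2)^(48/46) ≈ 0.4852; Cmin,ss = (1610/76)·f/(1−f) ≈ 19.966 mcg/mL.
Difference ≈ 30.417 − 19.966 ≈ 10.451 mcg/mL.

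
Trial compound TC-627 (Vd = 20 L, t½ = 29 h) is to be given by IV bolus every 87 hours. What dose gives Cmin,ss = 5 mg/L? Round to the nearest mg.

τ/t½ = 87/29 ≈ 3, so f = (1/2)^(87/29) ≈ 0.125000.
Cmin,ss = (D/Vd)·f/(1−f), so D = Cmin,ss·Vd·(1−f)/f.
D = 5 × 20 × (1−f)/f ≈ 5 × 20 × 7.00000 ≈ 700.00 mg.

700 mg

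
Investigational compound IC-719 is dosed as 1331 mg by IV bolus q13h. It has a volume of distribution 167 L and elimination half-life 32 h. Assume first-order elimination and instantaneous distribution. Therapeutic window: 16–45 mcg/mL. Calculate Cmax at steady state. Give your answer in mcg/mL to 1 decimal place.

32.5 mcg/mL

Over one 13-h interval, 13/32 ≈ 0.40625 half-lives elapse, leaving f ≈ 0.7546 of each dose.
Accumulation ratio R = 1/(1 − f) ≈ 1/0.2454 ≈ 4.0750.
Each bolus raises the concentration by D/Vd = 1331/167 ≈ 7.970 mcg/mL.
Steady-state peak Cmax,ss = C₀·R ≈ 7.970 × 4.0750 ≈ 32.478 mcg/mL.
Peak 32.5 mcg/mL vs MTC 45 mcg/mL: below toxic threshold.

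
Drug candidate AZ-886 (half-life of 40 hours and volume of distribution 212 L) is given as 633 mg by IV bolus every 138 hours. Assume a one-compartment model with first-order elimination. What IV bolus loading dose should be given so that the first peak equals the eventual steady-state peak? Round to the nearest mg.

f = (1/2)^(138/40) ≈ 0.091505; accumulation ratio R = 1/(1−f) ≈ 1.10072.
Loading dose to hit Cmax,ss on first dose: D_load = D_maint·R ≈ 633 × 1.10072 ≈ 696.76 mg.

697 mg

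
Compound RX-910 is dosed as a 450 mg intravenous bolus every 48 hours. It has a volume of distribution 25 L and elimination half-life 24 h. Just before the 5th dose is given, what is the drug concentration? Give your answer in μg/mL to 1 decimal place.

f = (1/2)^(τ/t½) = (1/2)^(48/24) ≈ 0.2500.
C₀ = D/Vd = 450/25 ≈ 18.000 μg/mL.
Before the 5th dose, 4 doses have been given. Superposition: Cmin = C₀·(f + f² + … + f^4).
≈ 18.000 × (0.2500 + 0.0625 + 0.0156 + 0.0039) ≈ 18.000 × 0.3320 ≈ 5.976 μg/mL.

6.0 μg/mL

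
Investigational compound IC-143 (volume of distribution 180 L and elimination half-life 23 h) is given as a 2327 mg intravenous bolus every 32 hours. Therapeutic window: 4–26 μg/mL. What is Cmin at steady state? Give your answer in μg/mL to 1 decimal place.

k = ln2/t½ = ln2/23 ≈ 0.030137 h⁻¹; fraction remaining f = e^(−kτ) = e^(−0.030137×32) ≈ 0.3812.
Accumulation ratio R = 1/(1 − f) ≈ 1/0.6188 ≈ 1.6160.
Single-dose peak C₀ = D/Vd = 2327/180 ≈ 12.928 μg/mL.
Cmax,ss = C₀/(1 − f) ≈ 12.928/0.6188 ≈ 20.892 μg/mL.
Steady-state trough Cmin,ss = Cmax,ss·f ≈ 20.892 × 0.3812 ≈ 7.964 μg/mL.
Trough 8.0 μg/mL vs MEC 4 μg/mL: adequate.

8.0 μg/mL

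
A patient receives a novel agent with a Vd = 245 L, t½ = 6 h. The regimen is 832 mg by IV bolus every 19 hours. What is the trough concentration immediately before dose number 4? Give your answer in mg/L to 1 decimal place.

0.4 mg/L

f = (1/2)^(τ/t½) = (1/2)^(19/6) ≈ 0.1114.
C₀ = D/Vd = 832/245 ≈ 3.396 mg/L.
Before the 4th dose, 3 doses have been given. Superposition: Cmin = C₀·(f + f² + … + f^3).
≈ 3.396 × (0.1114 + 0.0124 + 0.0014) ≈ 3.396 × 0.1252 ≈ 0.425 mg/L.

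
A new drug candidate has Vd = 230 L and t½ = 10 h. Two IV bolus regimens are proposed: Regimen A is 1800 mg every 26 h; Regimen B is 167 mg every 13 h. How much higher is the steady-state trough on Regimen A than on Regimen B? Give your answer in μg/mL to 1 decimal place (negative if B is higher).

1.0 μg/mL

Regimen A: f = (1/2)^(26/10) ≈ 0.1649; Cmin,ss = (1800/230)·f/(1−f) ≈ 1.545 μg/mL.
Regimen B: f = (1/2)^(13/10) ≈ 0.4061; Cmin,ss = (167/230)·f/(1−f) ≈ 0.496 μg/mL.
Difference ≈ 1.545 − 0.496 ≈ 1.049 μg/mL.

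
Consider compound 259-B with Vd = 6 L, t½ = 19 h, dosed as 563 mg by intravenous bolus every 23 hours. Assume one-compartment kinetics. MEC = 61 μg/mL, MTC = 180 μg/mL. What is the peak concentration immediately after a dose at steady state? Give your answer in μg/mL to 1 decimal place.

165.2 μg/mL

k = ln2/t½ = ln2/19 ≈ 0.036481 h⁻¹; fraction remaining f = e^(−kτ) = e^(−0.036481×23) ≈ 0.4321.
At steady state, accumulation factor R = 1/(1 − e^(−kτ)) ≈ 1.7609.
Each bolus raises the concentration by D/Vd = 563/6 ≈ 93.833 μg/mL.
Steady-state peak Cmax,ss = C₀·R ≈ 93.833 × 1.7609 ≈ 165.231 μg/mL.
Peak 165.2 μg/mL vs MTC 180 μg/mL: below toxic threshold.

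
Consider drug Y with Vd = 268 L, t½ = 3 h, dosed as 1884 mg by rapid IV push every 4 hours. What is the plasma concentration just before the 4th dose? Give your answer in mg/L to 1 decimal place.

4.3 mg/L

f = (1/2)^(τ/t½) = (1/2)^(4/3) ≈ 0.3969.
C₀ = D/Vd = 1884/268 ≈ 7.030 mg/L.
Before the 4th dose, 3 doses have been given. Superposition: Cmin = C₀·(f + f² + … + f^3).
≈ 7.030 × (0.3969 + 0.1575 + 0.0625) ≈ 7.030 × 0.6169 ≈ 4.337 mg/L.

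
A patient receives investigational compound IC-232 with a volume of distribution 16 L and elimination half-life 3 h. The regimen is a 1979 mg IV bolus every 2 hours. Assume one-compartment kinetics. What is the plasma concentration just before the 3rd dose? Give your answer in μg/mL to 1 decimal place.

f = (1/2)^(τ/t½) = (1/2)^(2/3) ≈ 0.6300.
C₀ = D/Vd = 1979/16 ≈ 123.688 μg/mL.
Before the 3rd dose, 2 doses have been given. Superposition: Cmin = C₀·(f + f²).
≈ 123.688 × (0.6300 + 0.3969) ≈ 123.688 × 1.0269 ≈ 127.015 μg/mL.

127.0 μg/mL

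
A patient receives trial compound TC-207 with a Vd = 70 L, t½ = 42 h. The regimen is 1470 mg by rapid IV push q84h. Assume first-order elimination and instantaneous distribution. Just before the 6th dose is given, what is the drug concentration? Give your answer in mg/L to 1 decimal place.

f = (1/2)^(τ/t½) = (1/2)^(84/42) ≈ 0.2500.
C₀ = D/Vd = 1470/70 ≈ 21.000 mg/L.
Before the 6th dose, 5 doses have been given. Superposition: Cmin = C₀·(f + f² + … + f^5).
≈ 21.000 × (0.2500 + 0.0625 + 0.0156 + 0.0039 + 0.0010) ≈ 21.000 × 0.3330 ≈ 6.993 mg/L.

7.0 mg/L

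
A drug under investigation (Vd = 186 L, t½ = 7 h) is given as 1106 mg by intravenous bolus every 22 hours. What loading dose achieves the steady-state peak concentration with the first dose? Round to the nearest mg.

f = (1/2)^(22/7) ≈ 0.113215; accumulation ratio R = 1/(1−f) ≈ 1.12767.
Loading dose to hit Cmax,ss on first dose: D_load = D_maint·R ≈ 1106 × 1.12767 ≈ 1247.20 mg.

1247 mg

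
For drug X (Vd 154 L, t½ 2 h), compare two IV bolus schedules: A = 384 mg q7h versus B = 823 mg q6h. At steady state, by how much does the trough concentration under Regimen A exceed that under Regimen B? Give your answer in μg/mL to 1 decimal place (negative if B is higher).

Regimen A: f = (1/2)^(7/2) ≈ 0.0884; Cmin,ss = (384/154)·f/(1−f) ≈ 0.242 μg/mL.
Regimen B: f = (1/2)^(6/2) ≈ 0.1250; Cmin,ss = (823/154)·f/(1−f) ≈ 0.763 μg/mL.
Difference ≈ 0.242 − 0.763 ≈ -0.521 μg/mL.

-0.5 μg/mL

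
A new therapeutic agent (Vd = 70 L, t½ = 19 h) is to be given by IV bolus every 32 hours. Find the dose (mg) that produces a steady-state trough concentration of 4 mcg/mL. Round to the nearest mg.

τ/t½ = 32/19 ≈ 1.6842, so f = (1/2)^(32/19) ≈ 0.311173.
Cmin,ss = (D/Vd)·f/(1−f), so D = Cmin,ss·Vd·(1−f)/f.
D = 4 × 70 × (1−f)/f ≈ 4 × 70 × 2.21365 ≈ 619.82 mg.

620 mg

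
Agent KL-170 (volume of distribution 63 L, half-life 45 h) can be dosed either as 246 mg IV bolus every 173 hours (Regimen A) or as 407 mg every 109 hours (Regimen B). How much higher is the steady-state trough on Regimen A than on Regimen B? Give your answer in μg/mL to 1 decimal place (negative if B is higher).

-1.2 μg/mL

Regimen A: f = (1/2)^(173/45) ≈ 0.0696; Cmin,ss = (246/63)·f/(1−f) ≈ 0.292 μg/mL.
Regimen B: f = (1/2)^(109/45) ≈ 0.1866; Cmin,ss = (407/63)·f/(1−f) ≈ 1.482 μg/mL.
Difference ≈ 0.292 − 1.482 ≈ -1.190 μg/mL.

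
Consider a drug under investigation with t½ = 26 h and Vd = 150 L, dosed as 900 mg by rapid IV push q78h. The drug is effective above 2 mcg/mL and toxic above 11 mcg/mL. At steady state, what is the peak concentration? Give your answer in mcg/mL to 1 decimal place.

τ = 78 h = 3 half-lives, so f = (1/2)^3 = 0.125.
At steady state, R = 1/(1 − 0.125) = 8/7.
Single-dose peak C₀ = D/Vd = 900/150 = 6 mcg/mL.
Steady-state peak Cmax,ss = C₀·R = 6 × 8/7 ≈ 6.857 mcg/mL.
Peak 6.9 mcg/mL vs MTC 11 mcg/mL: below toxic threshold.

6.9 mcg/mL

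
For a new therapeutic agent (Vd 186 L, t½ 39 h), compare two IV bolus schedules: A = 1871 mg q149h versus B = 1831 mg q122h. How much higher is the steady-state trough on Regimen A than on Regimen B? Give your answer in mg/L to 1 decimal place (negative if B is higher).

-0.5 mg/L

Regimen A: f = (1/2)^(149/39) ≈ 0.0708; Cmin,ss = (1871/186)·f/(1−f) ≈ 0.766 mg/L.
Regimen B: f = (1/2)^(122/39) ≈ 0.1144; Cmin,ss = (1831/186)·f/(1−f) ≈ 1.272 mg/L.
Difference ≈ 0.766 − 1.272 ≈ -0.506 mg/L.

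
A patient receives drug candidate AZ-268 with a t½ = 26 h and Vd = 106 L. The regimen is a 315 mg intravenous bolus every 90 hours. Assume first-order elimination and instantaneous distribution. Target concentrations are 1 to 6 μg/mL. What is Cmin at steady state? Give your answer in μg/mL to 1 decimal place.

k = ln2/t½ = ln2/26 ≈ 0.026660 h⁻¹; fraction remaining f = e^(−kτ) = e^(−0.026660×90) ≈ 0.0908.
Accumulation ratio R = 1/(1 − f) ≈ 1/0.9092 ≈ 1.0999.
Each bolus raises the concentration by D/Vd = 315/106 ≈ 2.972 μg/mL.
Steady-state peak Cmax,ss = C₀·R ≈ 2.972 × 1.0999 ≈ 3.269 μg/mL.
Steady-state trough Cmin,ss = Cmax,ss·f ≈ 3.269 × 0.0908 ≈ 0.297 μg/mL.
Trough 0.3 μg/mL vs MEC 1 μg/mL: subtherapeutic.

0.3 μg/mL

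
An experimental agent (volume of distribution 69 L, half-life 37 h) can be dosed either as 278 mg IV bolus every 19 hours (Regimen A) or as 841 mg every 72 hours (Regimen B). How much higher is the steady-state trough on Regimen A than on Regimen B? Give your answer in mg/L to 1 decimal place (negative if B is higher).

Regimen A: f = (1/2)^(19/37) ≈ 0.7005; Cmin,ss = (278/69)·f/(1−f) ≈ 9.423 mg/L.
Regimen B: f = (1/2)^(72/37) ≈ 0.2595; Cmin,ss = (841/69)·f/(1−f) ≈ 4.271 mg/L.
Difference ≈ 9.423 − 4.271 ≈ 5.152 mg/L.

5.2 mg/L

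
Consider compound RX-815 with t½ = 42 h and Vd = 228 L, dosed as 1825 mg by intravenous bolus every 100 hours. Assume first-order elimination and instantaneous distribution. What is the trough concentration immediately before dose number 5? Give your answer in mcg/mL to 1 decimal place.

1.9 mcg/mL

f = (1/2)^(τ/t½) = (1/2)^(100/42) ≈ 0.1920.
C₀ = D/Vd = 1825/228 ≈ 8.004 mcg/mL.
Before the 5th dose, 4 doses have been given. Superposition: Cmin = C₀·(f + f² + … + f^4).
≈ 8.004 × (0.1920 + 0.0369 + 0.0071 + 0.0014) ≈ 8.004 × 0.2374 ≈ 1.900 mcg/mL.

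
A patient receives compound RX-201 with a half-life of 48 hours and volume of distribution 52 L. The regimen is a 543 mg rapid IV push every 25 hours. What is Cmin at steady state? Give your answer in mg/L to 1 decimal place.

24.0 mg/L

τ/t½ = 25/48 ≈ 0.52083, so fraction remaining f = (1/2)^(25/48) ≈ 0.6970.
Single-dose peak C₀ = D/Vd = 543/52 ≈ 10.442 mg/L.
Steady-state trough Cmin,ss = C₀·f/(1−f) ≈ 10.442 × 0.6970/0.3030 ≈ 24.020 mg/L.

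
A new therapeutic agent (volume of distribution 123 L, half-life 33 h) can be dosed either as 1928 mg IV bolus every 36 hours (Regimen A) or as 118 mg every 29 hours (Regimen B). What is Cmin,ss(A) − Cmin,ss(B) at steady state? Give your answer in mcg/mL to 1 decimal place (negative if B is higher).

Regimen A: f = (1/2)^(36/33) ≈ 0.4695; Cmin,ss = (1928/123)·f/(1−f) ≈ 13.872 mcg/mL.
Regimen B: f = (1/2)^(29/33) ≈ 0.5438; Cmin,ss = (118/123)·f/(1−f) ≈ 1.144 mcg/mL.
Difference ≈ 13.872 − 1.144 ≈ 12.728 mcg/mL.

12.7 mcg/mL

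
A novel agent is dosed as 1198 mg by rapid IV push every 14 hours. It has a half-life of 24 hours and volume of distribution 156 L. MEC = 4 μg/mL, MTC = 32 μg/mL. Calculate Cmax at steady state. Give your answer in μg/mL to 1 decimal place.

23.1 μg/mL

τ/t½ = 14/24 ≈ 0.58333, so fraction remaining f = (1/2)^(14/24) ≈ 0.6674.
At steady state, accumulation factor R = 1/(1 − e^(−kτ)) ≈ 3.0066.
Single-dose peak C₀ = D/Vd = 1198/156 ≈ 7.679 μg/mL.
Steady-state peak Cmax,ss = C₀·R ≈ 7.679 × 3.0066 ≈ 23.088 μg/mL.
Peak 23.1 μg/mL vs MTC 32 μg/mL: below toxic threshold.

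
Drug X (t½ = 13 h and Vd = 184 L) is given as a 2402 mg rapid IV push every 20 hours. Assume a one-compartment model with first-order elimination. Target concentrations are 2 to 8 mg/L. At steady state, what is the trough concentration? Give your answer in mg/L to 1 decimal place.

τ/t½ = 20/13 ≈ 1.5385, so fraction remaining f = (1/2)^(20/13) ≈ 0.3443.
Accumulation ratio R = 1/(1 − f) ≈ 1/0.6557 ≈ 1.5251.
Each bolus raises the concentration by D/Vd = 2402/184 ≈ 13.054 mg/L.
Steady-state peak Cmax,ss = C₀·R ≈ 13.054 × 1.5251 ≈ 19.909 mg/L.
One interval later, Cmin,ss = Cmax,ss·e^(−kτ) ≈ 19.909 × 0.3443 ≈ 6.855 mg/L.
Trough 6.9 mg/L vs MEC 2 mg/L: adequate.

6.9 mg/L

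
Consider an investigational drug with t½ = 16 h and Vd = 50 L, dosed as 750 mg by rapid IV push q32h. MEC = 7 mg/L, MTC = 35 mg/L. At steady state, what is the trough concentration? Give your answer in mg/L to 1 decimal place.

τ = 32 h = 2 half-lives, so f = (1/2)^2 = 0.25.
At steady state, R = 1/(1 − 0.25) = 4/3.
Single-dose peak C₀ = D/Vd = 750/50 = 15 mg/L.
Steady-state peak Cmax,ss = C₀·R = 15 × 4/3 ≈ 20.000 mg/L.
Steady-state trough Cmin,ss = Cmax,ss·f ≈ 20.000 × 0.25 ≈ 5.000 mg/L.
Trough 5.0 mg/L vs MEC 7 mg/L: subtherapeutic.

5.0 mg/L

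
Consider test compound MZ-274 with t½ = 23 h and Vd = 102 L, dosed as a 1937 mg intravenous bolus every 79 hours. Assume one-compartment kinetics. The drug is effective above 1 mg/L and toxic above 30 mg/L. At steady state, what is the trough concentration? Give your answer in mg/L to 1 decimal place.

Over one 79-h interval, 79/23 ≈ 3.4348 half-lives elapse, leaving f ≈ 0.0925 of each dose.
At steady state, accumulation factor R = 1/(1 − e^(−kτ)) ≈ 1.1019.
Single-dose peak C₀ = D/Vd = 1937/102 ≈ 18.990 mg/L.
Steady-state peak Cmax,ss = C₀·R ≈ 18.990 × 1.1019 ≈ 20.925 mg/L.
Steady-state trough Cmin,ss = Cmax,ss·f ≈ 20.925 × 0.0925 ≈ 1.936 mg/L.
Trough 1.9 mg/L vs MEC 1 mg/L: adequate.

1.9 mg/L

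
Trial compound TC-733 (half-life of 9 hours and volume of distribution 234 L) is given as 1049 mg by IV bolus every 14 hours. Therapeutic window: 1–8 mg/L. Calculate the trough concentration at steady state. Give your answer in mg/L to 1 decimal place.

2.3 mg/L

k = ln2/t½ = ln2/9 ≈ 0.077016 h⁻¹; fraction remaining f = e^(−kτ) = e^(−0.077016×14) ≈ 0.3402.
At steady state, accumulation factor R = 1/(1 − e^(−kτ)) ≈ 1.5156.
Each bolus raises the concentration by D/Vd = 1049/234 ≈ 4.483 mg/L.
Cmax,ss = C₀/(1 − f) ≈ 4.483/0.6598 ≈ 6.794 mg/L.
One interval later, Cmin,ss = Cmax,ss·e^(−kτ) ≈ 6.794 × 0.3402 ≈ 2.311 mg/L.
Trough 2.3 mg/L vs MEC 1 mg/L: adequate.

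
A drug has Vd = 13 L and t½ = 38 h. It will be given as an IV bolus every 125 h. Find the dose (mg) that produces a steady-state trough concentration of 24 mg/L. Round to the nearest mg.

2739 mg

τ/t½ = 125/38 ≈ 3.2895, so f = (1/2)^(125/38) ≈ 0.102275.
Cmin,ss = (D/Vd)·f/(1−f), so D = Cmin,ss·Vd·(1−f)/f.
D = 24 × 13 × (1−f)/f ≈ 24 × 13 × 8.77756 ≈ 2738.60 mg.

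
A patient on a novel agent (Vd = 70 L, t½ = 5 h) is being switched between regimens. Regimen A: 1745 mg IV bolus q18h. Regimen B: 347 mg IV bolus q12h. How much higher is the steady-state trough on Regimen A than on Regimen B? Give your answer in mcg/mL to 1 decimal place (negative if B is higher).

Regimen A: f = (1/2)^(18/5) ≈ 0.0825; Cmin,ss = (1745/70)·f/(1−f) ≈ 2.242 mcg/mL.
Regimen B: f = (1/2)^(12/5) ≈ 0.1895; Cmin,ss = (347/70)·f/(1−f) ≈ 1.159 mcg/mL.
Difference ≈ 2.242 − 1.159 ≈ 1.083 mcg/mL.

1.1 mcg/mL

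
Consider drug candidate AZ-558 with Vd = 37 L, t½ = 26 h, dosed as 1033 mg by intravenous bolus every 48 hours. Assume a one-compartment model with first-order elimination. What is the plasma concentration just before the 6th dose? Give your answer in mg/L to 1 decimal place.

f = (1/2)^(τ/t½) = (1/2)^(48/26) ≈ 0.2781.
C₀ = D/Vd = 1033/37 ≈ 27.919 mg/L.
Before the 6th dose, 5 doses have been given. Superposition: Cmin = C₀·(f + f² + … + f^5).
≈ 27.919 × (0.2781 + 0.0773 + 0.0215 + 0.0060 + 0.0017) ≈ 27.919 × 0.3846 ≈ 10.738 mg/L.

10.7 mg/L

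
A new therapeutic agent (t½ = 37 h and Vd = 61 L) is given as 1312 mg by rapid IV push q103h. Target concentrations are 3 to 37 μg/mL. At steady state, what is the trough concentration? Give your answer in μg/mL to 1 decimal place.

k = ln2/t½ = ln2/37 ≈ 0.018734 h⁻¹; fraction remaining f = e^(−kτ) = e^(−0.018734×103) ≈ 0.1452.
Accumulation ratio R = 1/(1 − f) ≈ 1/0.8548 ≈ 1.1699.
Each bolus raises the concentration by D/Vd = 1312/61 ≈ 21.508 μg/mL.
Steady-state peak Cmax,ss = C₀·R ≈ 21.508 × 1.1699 ≈ 25.162 μg/mL.
Steady-state trough Cmin,ss = Cmax,ss·f ≈ 25.162 × 0.1452 ≈ 3.654 μg/mL.
Trough 3.7 μg/mL vs MEC 3 μg/mL: adequate.

3.7 μg/mL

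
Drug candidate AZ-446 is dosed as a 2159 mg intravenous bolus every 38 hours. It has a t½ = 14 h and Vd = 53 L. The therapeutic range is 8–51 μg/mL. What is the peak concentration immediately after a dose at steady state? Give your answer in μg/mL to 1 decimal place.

48.1 μg/mL

k = ln2/t½ = ln2/14 ≈ 0.049511 h⁻¹; fraction remaining f = e^(−kτ) = e^(−0.049511×38) ≈ 0.1524.
Accumulation ratio R = 1/(1 − f) ≈ 1/0.8476 ≈ 1.1798.
Single-dose peak C₀ = D/Vd = 2159/53 ≈ 40.736 μg/mL.
Steady-state peak Cmax,ss = C₀·R ≈ 40.736 × 1.1798 ≈ 48.060 μg/mL.
Peak 48.1 μg/mL vs MTC 51 μg/mL: below toxic threshold.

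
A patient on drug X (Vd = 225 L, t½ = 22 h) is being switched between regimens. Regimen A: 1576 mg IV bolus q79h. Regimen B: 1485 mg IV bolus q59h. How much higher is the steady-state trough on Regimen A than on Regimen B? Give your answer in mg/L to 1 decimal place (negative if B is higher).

-0.6 mg/L

Regimen A: f = (1/2)^(79/22) ≈ 0.0830; Cmin,ss = (1576/225)·f/(1−f) ≈ 0.634 mg/L.
Regimen B: f = (1/2)^(59/22) ≈ 0.1558; Cmin,ss = (1485/225)·f/(1−f) ≈ 1.218 mg/L.
Difference ≈ 0.634 − 1.218 ≈ -0.584 mg/L.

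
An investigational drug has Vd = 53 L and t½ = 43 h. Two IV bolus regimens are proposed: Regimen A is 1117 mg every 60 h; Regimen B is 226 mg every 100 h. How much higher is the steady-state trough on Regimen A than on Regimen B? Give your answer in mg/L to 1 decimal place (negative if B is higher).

11.9 mg/L

Regimen A: f = (1/2)^(60/43) ≈ 0.3802; Cmin,ss = (1117/53)·f/(1−f) ≈ 12.928 mg/L.
Regimen B: f = (1/2)^(100/43) ≈ 0.1995; Cmin,ss = (226/53)·f/(1−f) ≈ 1.063 mg/L.
Difference ≈ 12.928 − 1.063 ≈ 11.865 mg/L.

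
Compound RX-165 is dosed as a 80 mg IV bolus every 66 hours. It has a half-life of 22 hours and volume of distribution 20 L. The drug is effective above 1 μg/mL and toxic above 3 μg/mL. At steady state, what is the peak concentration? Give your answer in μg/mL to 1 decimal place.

The dosing interval is 3 half-lives, so f = 2^(−3) = 0.125.
Accumulation ratio R = 1/(1 − f) = 1/0.875 = 8/7.
Single-dose peak C₀ = D/Vd = 80/20 = 4 μg/mL.
Steady-state peak Cmax,ss = C₀·R = 4 × 8/7 ≈ 4.571 μg/mL.
Peak 4.6 μg/mL vs MTC 3 μg/mL: exceeds toxic threshold.

4.6 μg/mL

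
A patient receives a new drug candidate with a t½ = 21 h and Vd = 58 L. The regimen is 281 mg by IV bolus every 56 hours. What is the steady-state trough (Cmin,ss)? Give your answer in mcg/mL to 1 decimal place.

Over one 56-h interval, 56/21 ≈ 2.6667 half-lives elapse, leaving f ≈ 0.1575 of each dose.
Each bolus raises the concentration by D/Vd = 281/58 ≈ 4.845 mcg/mL.
Steady-state trough Cmin,ss = C₀·f/(1−f) ≈ 4.845 × 0.1575/0.8425 ≈ 0.906 mcg/mL.

0.9 mcg/mL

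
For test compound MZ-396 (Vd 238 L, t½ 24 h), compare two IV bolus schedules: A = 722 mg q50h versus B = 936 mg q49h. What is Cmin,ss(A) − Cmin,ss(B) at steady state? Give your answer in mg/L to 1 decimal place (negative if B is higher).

Regimen A: f = (1/2)^(50/24) ≈ 0.2360; Cmin,ss = (722/238)·f/(1−f) ≈ 0.937 mg/L.
Regimen B: f = (1/2)^(49/24) ≈ 0.2429; Cmin,ss = (936/238)·f/(1−f) ≈ 1.262 mg/L.
Difference ≈ 0.937 − 1.262 ≈ -0.325 mg/L.

-0.3 mg/L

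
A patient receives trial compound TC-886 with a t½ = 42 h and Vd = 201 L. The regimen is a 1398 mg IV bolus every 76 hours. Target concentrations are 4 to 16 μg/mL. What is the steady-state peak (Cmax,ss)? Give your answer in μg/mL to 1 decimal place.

Over one 76-h interval, 76/42 ≈ 1.8095 half-lives elapse, leaving f ≈ 0.2853 of each dose.
At steady state, accumulation factor R = 1/(1 − e^(−kτ)) ≈ 1.3992.
Single-dose peak C₀ = D/Vd = 1398/201 ≈ 6.955 μg/mL.
Cmax,ss = C₀/(1 − f) ≈ 6.955/0.7147 ≈ 9.731 μg/mL.
Peak 9.7 μg/mL vs MTC 16 μg/mL: below toxic threshold.

9.7 μg/mL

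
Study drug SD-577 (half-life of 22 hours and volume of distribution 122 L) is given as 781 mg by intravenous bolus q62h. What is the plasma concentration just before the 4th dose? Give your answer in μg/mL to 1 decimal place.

f = (1/2)^(τ/t½) = (1/2)^(62/22) ≈ 0.1418.
C₀ = D/Vd = 781/122 ≈ 6.402 μg/mL.
Before the 4th dose, 3 doses have been given. Superposition: Cmin = C₀·(f + f² + … + f^3).
≈ 6.402 × (0.1418 + 0.0201 + 0.0029) ≈ 6.402 × 0.1648 ≈ 1.055 μg/mL.

1.1 μg/mL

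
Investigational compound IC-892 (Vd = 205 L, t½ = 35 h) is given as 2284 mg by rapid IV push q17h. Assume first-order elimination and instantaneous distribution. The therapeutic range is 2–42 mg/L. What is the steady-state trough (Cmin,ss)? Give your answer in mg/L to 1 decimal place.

27.8 mg/L

k = ln2/t½ = ln2/35 ≈ 0.019804 h⁻¹; fraction remaining f = e^(−kτ) = e^(−0.019804×17) ≈ 0.7141.
At steady state, accumulation factor R = 1/(1 − e^(−kτ)) ≈ 3.4977.
Single-dose peak C₀ = D/Vd = 2284/205 ≈ 11.141 mg/L.
Cmax,ss = C₀/(1 − f) ≈ 11.141/0.2859 ≈ 38.968 mg/L.
Steady-state trough Cmin,ss = Cmax,ss·f ≈ 38.968 × 0.7141 ≈ 27.827 mg/L.
Trough 27.8 mg/L vs MEC 2 mg/L: adequate.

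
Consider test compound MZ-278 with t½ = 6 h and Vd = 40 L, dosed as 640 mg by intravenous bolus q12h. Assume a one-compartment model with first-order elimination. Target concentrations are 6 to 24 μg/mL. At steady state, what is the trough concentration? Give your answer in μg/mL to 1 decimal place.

The dosing interval is 2 half-lives, so f = 2^(−2) = 0.25.
Accumulation ratio R = 1/(1 − f) = 1/0.75 = 4/3.
Single-dose peak C₀ = D/Vd = 640/40 = 16 μg/mL.
Steady-state peak Cmax,ss = C₀·R = 16 × 4/3 ≈ 21.333 μg/mL.
Steady-state trough Cmin,ss = Cmax,ss·f ≈ 21.333 × 0.25 ≈ 5.333 μg/mL.
Trough 5.3 μg/mL vs MEC 6 μg/mL: subtherapeutic.

5.3 μg/mL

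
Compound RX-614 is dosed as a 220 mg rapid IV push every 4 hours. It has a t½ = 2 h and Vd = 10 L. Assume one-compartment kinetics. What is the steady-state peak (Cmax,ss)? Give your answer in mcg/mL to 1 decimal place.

τ = 4 h = 2 half-lives, so f = (1/2)^2 = 0.25.
Accumulation ratio R = 1/(1 − f) = 1/0.75 = 4/3.
Single-dose peak C₀ = D/Vd = 220/10 = 22 mcg/mL.
Steady-state peak Cmax,ss = C₀·R = 22 × 4/3 ≈ 29.333 mcg/mL.

29.3 mcg/mL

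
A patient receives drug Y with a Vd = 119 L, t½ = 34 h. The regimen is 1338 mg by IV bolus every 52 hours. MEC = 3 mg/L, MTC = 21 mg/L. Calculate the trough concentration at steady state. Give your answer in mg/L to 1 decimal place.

k = ln2/t½ = ln2/34 ≈ 0.020387 h⁻¹; fraction remaining f = e^(−kτ) = e^(−0.020387×52) ≈ 0.3464.
Accumulation ratio R = 1/(1 − f) ≈ 1/0.6536 ≈ 1.5300.
Each bolus raises the concentration by D/Vd = 1338/119 ≈ 11.244 mg/L.
Steady-state peak Cmax,ss = C₀·R ≈ 11.244 × 1.5300 ≈ 17.203 mg/L.
Steady-state trough Cmin,ss = Cmax,ss·f ≈ 17.203 × 0.3464 ≈ 5.959 mg/L.
Trough 6.0 mg/L vs MEC 3 mg/L: adequate.

6.0 mg/L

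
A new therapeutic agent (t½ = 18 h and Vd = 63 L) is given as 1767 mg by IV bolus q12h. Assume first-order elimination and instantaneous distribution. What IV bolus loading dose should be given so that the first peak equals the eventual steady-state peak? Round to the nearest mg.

f = (1/2)^(12/18) ≈ 0.629961; accumulation ratio R = 1/(1−f) ≈ 2.70242.
Loading dose to hit Cmax,ss on first dose: D_load = D_maint·R ≈ 1767 × 2.70242 ≈ 4775.18 mg.

4775 mg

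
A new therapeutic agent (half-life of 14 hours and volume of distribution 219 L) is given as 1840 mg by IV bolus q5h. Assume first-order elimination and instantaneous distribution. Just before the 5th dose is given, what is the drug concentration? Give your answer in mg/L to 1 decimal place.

18.8 mg/L

f = (1/2)^(τ/t½) = (1/2)^(5/14) ≈ 0.7807.
C₀ = D/Vd = 1840/219 ≈ 8.402 mg/L.
Before the 5th dose, 4 doses have been given. Superposition: Cmin = C₀·(f + f² + … + f^4).
≈ 8.402 × (0.7807 + 0.6095 + 0.4758 + 0.3715) ≈ 8.402 × 2.2375 ≈ 18.799 mg/L.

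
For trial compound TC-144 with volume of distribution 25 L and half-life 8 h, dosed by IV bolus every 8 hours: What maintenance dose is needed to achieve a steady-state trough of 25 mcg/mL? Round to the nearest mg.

τ/t½ = 8/8 ≈ 1, so f = (1/2)^(8/8) ≈ 0.500000.
Cmin,ss = (D/Vd)·f/(1−f), so D = Cmin,ss·Vd·(1−f)/f.
D = 25 × 25 × (1−f)/f ≈ 25 × 25 × 1.00000 ≈ 625.00 mg.

625 mg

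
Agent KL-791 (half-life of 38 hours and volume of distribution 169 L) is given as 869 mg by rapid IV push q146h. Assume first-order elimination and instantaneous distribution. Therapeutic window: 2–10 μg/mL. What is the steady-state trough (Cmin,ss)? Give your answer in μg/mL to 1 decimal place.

k = ln2/t½ = ln2/38 ≈ 0.018241 h⁻¹; fraction remaining f = e^(−kτ) = e^(−0.018241×146) ≈ 0.0697.
Each bolus raises the concentration by D/Vd = 869/169 ≈ 5.142 μg/mL.
Steady-state trough Cmin,ss = C₀·f/(1−f) ≈ 5.142 × 0.0697/0.9303 ≈ 0.385 μg/mL.
Trough 0.4 μg/mL vs MEC 2 μg/mL: subtherapeutic.

0.4 μg/mL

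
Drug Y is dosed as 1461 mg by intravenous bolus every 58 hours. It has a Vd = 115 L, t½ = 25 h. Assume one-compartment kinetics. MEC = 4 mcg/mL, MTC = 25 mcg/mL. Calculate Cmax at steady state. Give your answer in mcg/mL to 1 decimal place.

τ/t½ = 58/25 ≈ 2.32, so fraction remaining f = (1/2)^(58/25) ≈ 0.2003.
Accumulation ratio R = 1/(1 − f) ≈ 1/0.7997 ≈ 1.2505.
Each bolus raises the concentration by D/Vd = 1461/115 ≈ 12.704 mcg/mL.
Cmax,ss = C₀/(1 − f) ≈ 12.704/0.7997 ≈ 15.886 mcg/mL.
Peak 15.9 mcg/mL vs MTC 25 mcg/mL: below toxic threshold.

15.9 mcg/mL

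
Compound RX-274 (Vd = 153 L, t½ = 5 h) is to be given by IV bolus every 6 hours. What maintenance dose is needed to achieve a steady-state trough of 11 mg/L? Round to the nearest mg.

2184 mg

τ/t½ = 6/5 ≈ 1.2, so f = (1/2)^(6/5) ≈ 0.435275.
Cmin,ss = (D/Vd)·f/(1−f), so D = Cmin,ss·Vd·(1−f)/f.
D = 11 × 153 × (1−f)/f ≈ 11 × 153 × 1.29740 ≈ 2183.52 mg.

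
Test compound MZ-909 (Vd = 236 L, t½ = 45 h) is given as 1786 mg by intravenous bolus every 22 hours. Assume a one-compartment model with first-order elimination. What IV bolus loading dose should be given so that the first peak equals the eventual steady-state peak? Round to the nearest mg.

f = (1/2)^(22/45) ≈ 0.712574; accumulation ratio R = 1/(1−f) ≈ 3.47916.
Loading dose to hit Cmax,ss on first dose: D_load = D_maint·R ≈ 1786 × 3.47916 ≈ 6213.78 mg.

6214 mg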